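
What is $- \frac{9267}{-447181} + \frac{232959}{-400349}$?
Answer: $- \frac{5287621284}{9422550851} \approx -0.56117$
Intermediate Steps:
$- \frac{9267}{-447181} + \frac{232959}{-400349} = \left(-9267\right) \left(- \frac{1}{447181}\right) + 232959 \left(- \frac{1}{400349}\right) = \frac{9267}{447181} - \frac{12261}{21071} = - \frac{5287621284}{9422550851}$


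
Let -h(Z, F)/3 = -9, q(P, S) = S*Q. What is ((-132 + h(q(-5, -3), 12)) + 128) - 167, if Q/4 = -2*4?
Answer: -144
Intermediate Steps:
Q = -32 (Q = 4*(-2*4) = 4*(-8) = -32)
q(P, S) = -32*S (q(P, S) = S*(-32) = -32*S)
h(Z, F) = 27 (h(Z, F) = -3*(-9) = 27)
((-132 + h(q(-5, -3), 12)) + 128) - 167 = ((-132 + 27) + 128) - 167 = (-105 + 128) - 167 = 23 - 167 = -144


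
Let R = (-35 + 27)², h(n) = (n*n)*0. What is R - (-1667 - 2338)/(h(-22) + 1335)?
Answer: 67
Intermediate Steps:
h(n) = 0 (h(n) = n²*0 = 0)
R = 64 (R = (-8)² = 64)
R - (-1667 - 2338)/(h(-22) + 1335) = 64 - (-1667 - 2338)/(0 + 1335) = 64 - (-4005)/1335 = 64 - 1*(-3) = 64 + 3 = 67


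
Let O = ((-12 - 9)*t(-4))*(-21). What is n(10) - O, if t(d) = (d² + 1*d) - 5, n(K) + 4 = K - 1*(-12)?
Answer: -3069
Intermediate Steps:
n(K) = 8 + K (n(K) = -4 + (K - 1*(-12)) = -4 + (K + 12) = -4 + (12 + K) = 8 + K)
t(d) = -5 + d + d² (t(d) = (d² + d) - 5 = (d + d²) - 5 = -5 + d + d²)
O = 3087 (O = ((-12 - 9)*(-5 - 4 + (-4)²))*(-21) = -21*(-5 - 4 + 16)*(-21) = -21*7*(-21) = -147*(-21) = 3087)
n(10) - O = (8 + 10) - 1*3087 = 18 - 3087 = -3069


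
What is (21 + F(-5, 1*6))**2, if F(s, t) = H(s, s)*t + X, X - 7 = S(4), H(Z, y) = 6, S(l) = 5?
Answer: 4761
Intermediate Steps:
X = 12 (X = 7 + 5 = 12)
F(s, t) = 12 + 6*t (F(s, t) = 6*t + 12 = 12 + 6*t)
(21 + F(-5, 1*6))**2 = (21 + (12 + 6*(1*6)))**2 = (21 + (12 + 6*6))**2 = (21 + (12 + 36))**2 = (21 + 48)**2 = 69**2 = 4761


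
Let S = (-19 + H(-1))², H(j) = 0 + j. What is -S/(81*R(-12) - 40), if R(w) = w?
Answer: 100/253 ≈ 0.39526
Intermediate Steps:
H(j) = j
S = 400 (S = (-19 - 1)² = (-20)² = 400)
-S/(81*R(-12) - 40) = -400/(81*(-12) - 40) = -400/(-972 - 40) = -400/(-1012) = -400*(-1)/1012 = -1*(-100/253) = 100/253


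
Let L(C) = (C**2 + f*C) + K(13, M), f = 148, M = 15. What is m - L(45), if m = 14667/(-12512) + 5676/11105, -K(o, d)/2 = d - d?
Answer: -1206835784523/138945760 ≈ -8685.7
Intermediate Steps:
K(o, d) = 0 (K(o, d) = -2*(d - d) = -2*0 = 0)
L(C) = C**2 + 148*C (L(C) = (C**2 + 148*C) + 0 = C**2 + 148*C)
m = -91858923/138945760 (m = 14667*(-1/12512) + 5676*(1/11105) = -14667/12512 + 5676/11105 = -91858923/138945760 ≈ -0.66111)
m - L(45) = -91858923/138945760 - 45*(148 + 45) = -91858923/138945760 - 45*193 = -91858923/138945760 - 1*8685 = -91858923/138945760 - 8685 = -1206835784523/138945760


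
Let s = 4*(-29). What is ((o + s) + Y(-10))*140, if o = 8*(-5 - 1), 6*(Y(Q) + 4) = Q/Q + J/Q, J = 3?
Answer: -70511/3 ≈ -23504.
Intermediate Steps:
Y(Q) = -23/6 + 1/(2*Q) (Y(Q) = -4 + (Q/Q + 3/Q)/6 = -4 + (1 + 3/Q)/6 = -4 + (1/6 + 1/(2*Q)) = -23/6 + 1/(2*Q))
s = -116
o = -48 (o = 8*(-6) = -48)
((o + s) + Y(-10))*140 = ((-48 - 116) + (1/6)*(3 - 23*(-10))/(-10))*140 = (-164 + (1/6)*(-1/10)*(3 + 230))*140 = (-164 + (1/6)*(-1/10)*233)*140 = (-164 - 233/60)*140 = -10073/60*140 = -70511/3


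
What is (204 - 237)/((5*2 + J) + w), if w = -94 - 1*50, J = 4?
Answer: 33/130 ≈ 0.25385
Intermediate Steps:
w = -144 (w = -94 - 50 = -144)
(204 - 237)/((5*2 + J) + w) = (204 - 237)/((5*2 + 4) - 144) = -33/((10 + 4) - 144) = -33/(14 - 144) = -33/(-130) = -33*(-1/130) = 33/130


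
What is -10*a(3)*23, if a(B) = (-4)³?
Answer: 14720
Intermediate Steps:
a(B) = -64
-10*a(3)*23 = -10*(-64)*23 = 640*23 = 14720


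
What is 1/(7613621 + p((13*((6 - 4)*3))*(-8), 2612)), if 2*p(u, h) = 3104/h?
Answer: 653/4971694901 ≈ 1.3134e-7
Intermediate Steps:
p(u, h) = 1552/h (p(u, h) = (3104/h)/2 = 1552/h)
1/(7613621 + p((13*((6 - 4)*3))*(-8), 2612)) = 1/(7613621 + 1552/2612) = 1/(7613621 + 1552*(1/2612)) = 1/(7613621 + 388/653) = 1/(4971694901/653) = 653/4971694901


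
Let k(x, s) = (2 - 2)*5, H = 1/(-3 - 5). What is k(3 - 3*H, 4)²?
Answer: 0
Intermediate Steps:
H = -⅛ (H = 1/(-8) = -⅛ ≈ -0.12500)
k(x, s) = 0 (k(x, s) = 0*5 = 0)
k(3 - 3*H, 4)² = 0² = 0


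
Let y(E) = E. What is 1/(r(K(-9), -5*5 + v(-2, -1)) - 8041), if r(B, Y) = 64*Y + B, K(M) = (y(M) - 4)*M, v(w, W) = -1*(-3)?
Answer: -1/9332 ≈ -0.00010716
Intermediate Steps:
v(w, W) = 3
K(M) = M*(-4 + M) (K(M) = (M - 4)*M = (-4 + M)*M = M*(-4 + M))
r(B, Y) = B + 64*Y
1/(r(K(-9), -5*5 + v(-2, -1)) - 8041) = 1/((-9*(-4 - 9) + 64*(-5*5 + 3)) - 8041) = 1/((-9*(-13) + 64*(-25 + 3)) - 8041) = 1/((117 + 64*(-22)) - 8041) = 1/((117 - 1408) - 8041) = 1/(-1291 - 8041) = 1/(-9332) = -1/9332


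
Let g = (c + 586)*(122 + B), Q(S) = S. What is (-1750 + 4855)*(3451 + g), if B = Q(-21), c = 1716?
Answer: 732634065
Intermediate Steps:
B = -21
g = 232502 (g = (1716 + 586)*(122 - 21) = 2302*101 = 232502)
(-1750 + 4855)*(3451 + g) = (-1750 + 4855)*(3451 + 232502) = 3105*235953 = 732634065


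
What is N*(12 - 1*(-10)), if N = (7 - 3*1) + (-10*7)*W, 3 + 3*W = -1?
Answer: 6424/3 ≈ 2141.3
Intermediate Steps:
W = -4/3 (W = -1 + (⅓)*(-1) = -1 - ⅓ = -4/3 ≈ -1.3333)
N = 292/3 (N = (7 - 3*1) - 10*7*(-4/3) = (7 - 3) - 70*(-4/3) = 4 + 280/3 = 292/3 ≈ 97.333)
N*(12 - 1*(-10)) = 292*(12 - 1*(-10))/3 = 292*(12 + 10)/3 = (292/3)*22 = 6424/3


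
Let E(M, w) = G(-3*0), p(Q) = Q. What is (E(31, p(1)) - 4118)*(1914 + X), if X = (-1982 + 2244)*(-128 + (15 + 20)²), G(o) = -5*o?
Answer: -1191452704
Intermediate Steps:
E(M, w) = 0 (E(M, w) = -(-15)*0 = -5*0 = 0)
X = 287414 (X = 262*(-128 + 35²) = 262*(-128 + 1225) = 262*1097 = 287414)
(E(31, p(1)) - 4118)*(1914 + X) = (0 - 4118)*(1914 + 287414) = -4118*289328 = -1191452704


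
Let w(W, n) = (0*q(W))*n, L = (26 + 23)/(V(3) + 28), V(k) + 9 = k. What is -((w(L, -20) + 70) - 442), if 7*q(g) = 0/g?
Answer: 372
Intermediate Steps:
V(k) = -9 + k
q(g) = 0 (q(g) = (0/g)/7 = (⅐)*0 = 0)
L = 49/22 (L = (26 + 23)/((-9 + 3) + 28) = 49/(-6 + 28) = 49/22 ≈ 2.2273)
w(W, n) = 0 (w(W, n) = (0*0)*n = 0*n = 0)
-((w(L, -20) + 70) - 442) = -((0 + 70) - 442) = -(70 - 442) = -1*(-372) = 372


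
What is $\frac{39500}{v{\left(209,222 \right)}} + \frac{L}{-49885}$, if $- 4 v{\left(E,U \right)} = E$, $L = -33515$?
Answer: $- \frac{143178643}{189563} \approx -755.31$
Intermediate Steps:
$v{\left(E,U \right)} = - \frac{E}{4}$
$\frac{39500}{v{\left(209,222 \right)}} + \frac{L}{-49885} = \frac{39500}{\left(- \frac{1}{4}\right) 209} - \frac{33515}{-49885} = \frac{39500}{- \frac{209}{4}} - - \frac{6703}{9977} = 39500 \left(- \frac{4}{209}\right) + \frac{6703}{9977} = - \frac{158000}{209} + \frac{6703}{9977} = - \frac{143178643}{189563}$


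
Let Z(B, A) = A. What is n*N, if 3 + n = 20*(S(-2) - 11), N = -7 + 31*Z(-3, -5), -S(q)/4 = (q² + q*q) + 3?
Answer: 178686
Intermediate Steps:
S(q) = -12 - 8*q² (S(q) = -4*((q² + q*q) + 3) = -4*((q² + q²) + 3) = -4*(2*q² + 3) = -4*(3 + 2*q²) = -12 - 8*q²)
N = -162 (N = -7 + 31*(-5) = -7 - 155 = -162)
n = -1103 (n = -3 + 20*((-12 - 8*(-2)²) - 11) = -3 + 20*((-12 - 8*4) - 11) = -3 + 20*((-12 - 32) - 11) = -3 + 20*(-44 - 11) = -3 + 20*(-55) = -3 - 1100 = -1103)
n*N = -1103*(-162) = 178686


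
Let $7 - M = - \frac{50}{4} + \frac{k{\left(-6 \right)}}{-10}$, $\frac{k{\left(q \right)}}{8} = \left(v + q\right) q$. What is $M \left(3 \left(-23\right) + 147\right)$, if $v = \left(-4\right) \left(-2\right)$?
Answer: $\frac{3861}{5} \approx 772.2$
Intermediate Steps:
$v = 8$
$k{\left(q \right)} = 8 q \left(8 + q\right)$ ($k{\left(q \right)} = 8 \left(8 + q\right) q = 8 q \left(8 + q\right)$)
$M = \frac{99}{10}$ ($M = 7 - \left(- \frac{50}{4} + \frac{8 \left(-6\right) \left(8 - 6\right)}{-10}\right) = 7 - \left(\left(-50\right) \frac{1}{4} + 8 \left(-6\right) 2 \left(- \frac{1}{10}\right)\right) = 7 - \left(- \frac{25}{2} - - \frac{48}{5}\right) = 7 - \left(- \frac{25}{2} + \frac{48}{5}\right) = 7 - - \frac{29}{10} = 7 + \frac{29}{10} = \frac{99}{10} \approx 9.9$)
$M \left(3 \left(-23\right) + 147\right) = \frac{99 \left(3 \left(-23\right) + 147\right)}{10} = \frac{99 \left(-69 + 147\right)}{10} = \frac{99}{10} \cdot 78 = \frac{3861}{5}$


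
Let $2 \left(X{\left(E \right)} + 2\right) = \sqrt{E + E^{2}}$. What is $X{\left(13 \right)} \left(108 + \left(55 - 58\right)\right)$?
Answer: $-210 + \frac{105 \sqrt{182}}{2} \approx 498.26$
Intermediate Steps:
$X{\left(E \right)} = -2 + \frac{\sqrt{E + E^{2}}}{2}$
$X{\left(13 \right)} \left(108 + \left(55 - 58\right)\right) = \left(-2 + \frac{\sqrt{13 \left(1 + 13\right)}}{2}\right) \left(108 + \left(55 - 58\right)\right) = \left(-2 + \frac{\sqrt{13 \cdot 14}}{2}\right) \left(108 + \left(55 - 58\right)\right) = \left(-2 + \frac{\sqrt{182}}{2}\right) \left(108 - 3\right) = \left(-2 + \frac{\sqrt{182}}{2}\right) 105 = -210 + \frac{105 \sqrt{182}}{2}$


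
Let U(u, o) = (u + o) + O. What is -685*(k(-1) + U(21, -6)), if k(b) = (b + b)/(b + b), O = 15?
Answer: -21235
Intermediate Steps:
U(u, o) = 15 + o + u (U(u, o) = (u + o) + 15 = (o + u) + 15 = 15 + o + u)
k(b) = 1 (k(b) = (2*b)/((2*b)) = (2*b)*(1/(2*b)) = 1)
-685*(k(-1) + U(21, -6)) = -685*(1 + (15 - 6 + 21)) = -685*(1 + 30) = -685*31 = -21235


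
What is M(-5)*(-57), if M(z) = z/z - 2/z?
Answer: -399/5 ≈ -79.800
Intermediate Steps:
M(z) = 1 - 2/z
M(-5)*(-57) = ((-2 - 5)/(-5))*(-57) = -⅕*(-7)*(-57) = (7/5)*(-57) = -399/5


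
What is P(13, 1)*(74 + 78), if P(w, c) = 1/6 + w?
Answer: 6004/3 ≈ 2001.3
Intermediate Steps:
P(w, c) = ⅙ + w
P(13, 1)*(74 + 78) = (⅙ + 13)*(74 + 78) = (79/6)*152 = 6004/3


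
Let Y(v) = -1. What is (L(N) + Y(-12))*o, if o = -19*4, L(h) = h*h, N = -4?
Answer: -1140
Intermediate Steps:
L(h) = h²
o = -76
(L(N) + Y(-12))*o = ((-4)² - 1)*(-76) = (16 - 1)*(-76) = 15*(-76) = -1140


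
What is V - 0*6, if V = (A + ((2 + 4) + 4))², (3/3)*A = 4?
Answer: 196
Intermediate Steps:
A = 4
V = 196 (V = (4 + ((2 + 4) + 4))² = (4 + (6 + 4))² = (4 + 10)² = 14² = 196)
V - 0*6 = 196 - 0*6 = 196 - 48*0 = 196 + 0 = 196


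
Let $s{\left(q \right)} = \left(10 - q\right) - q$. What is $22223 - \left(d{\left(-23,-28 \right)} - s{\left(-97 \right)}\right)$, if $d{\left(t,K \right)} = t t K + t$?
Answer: $37262$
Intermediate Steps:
$s{\left(q \right)} = 10 - 2 q$
$d{\left(t,K \right)} = t + K t^{2}$ ($d{\left(t,K \right)} = t^{2} K + t = K t^{2} + t = t + K t^{2}$)
$22223 - \left(d{\left(-23,-28 \right)} - s{\left(-97 \right)}\right) = 22223 - \left(- 23 \left(1 - -644\right) - \left(10 - -194\right)\right) = 22223 - \left(- 23 \left(1 + 644\right) - \left(10 + 194\right)\right) = 22223 - \left(\left(-23\right) 645 - 204\right) = 22223 - \left(-14835 - 204\right) = 22223 - -15039 = 22223 + 15039 = 37262$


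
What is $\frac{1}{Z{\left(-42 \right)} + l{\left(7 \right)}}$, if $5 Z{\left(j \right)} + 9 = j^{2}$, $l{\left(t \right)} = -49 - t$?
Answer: $\frac{1}{295} \approx 0.0033898$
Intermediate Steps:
$Z{\left(j \right)} = - \frac{9}{5} + \frac{j^{2}}{5}$
$\frac{1}{Z{\left(-42 \right)} + l{\left(7 \right)}} = \frac{1}{\left(- \frac{9}{5} + \frac{\left(-42\right)^{2}}{5}\right) - 56} = \frac{1}{\left(- \frac{9}{5} + \frac{1}{5} \cdot 1764\right) - 56} = \frac{1}{\left(- \frac{9}{5} + \frac{1764}{5}\right) - 56} = \frac{1}{351 - 56} = \frac{1}{295}$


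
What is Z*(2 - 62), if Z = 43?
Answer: -2580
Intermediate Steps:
Z*(2 - 62) = 43*(2 - 62) = 43*(-60) = -2580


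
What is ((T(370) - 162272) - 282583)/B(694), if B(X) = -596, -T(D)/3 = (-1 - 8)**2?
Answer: 222549/298 ≈ 746.81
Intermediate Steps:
T(D) = -243 (T(D) = -3*(-1 - 8)**2 = -3*(-9)**2 = -3*81 = -243)
((T(370) - 162272) - 282583)/B(694) = ((-243 - 162272) - 282583)/(-596) = (-162515 - 282583)*(-1/596) = -445098*(-1/596) = 222549/298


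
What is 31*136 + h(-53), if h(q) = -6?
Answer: 4210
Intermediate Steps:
31*136 + h(-53) = 31*136 - 6 = 4216 - 6 = 4210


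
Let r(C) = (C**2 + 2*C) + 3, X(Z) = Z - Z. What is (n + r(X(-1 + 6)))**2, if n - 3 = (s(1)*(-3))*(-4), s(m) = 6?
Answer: 6084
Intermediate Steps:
X(Z) = 0
r(C) = 3 + C**2 + 2*C
n = 75 (n = 3 + (6*(-3))*(-4) = 3 - 18*(-4) = 3 + 72 = 75)
(n + r(X(-1 + 6)))**2 = (75 + (3 + 0**2 + 2*0))**2 = (75 + (3 + 0 + 0))**2 = (75 + 3)**2 = 78**2 = 6084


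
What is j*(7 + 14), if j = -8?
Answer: -168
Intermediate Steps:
j*(7 + 14) = -8*(7 + 14) = -8*21 = -168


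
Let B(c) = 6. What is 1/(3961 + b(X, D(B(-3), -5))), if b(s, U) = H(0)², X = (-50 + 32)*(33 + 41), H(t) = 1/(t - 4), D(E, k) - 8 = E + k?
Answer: 16/63377 ≈ 0.00025246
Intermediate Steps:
D(E, k) = 8 + E + k (D(E, k) = 8 + (E + k) = 8 + E + k)
H(t) = 1/(-4 + t)
X = -1332 (X = -18*74 = -1332)
b(s, U) = 1/16 (b(s, U) = (1/(-4 + 0))² = (1/(-4))² = (-¼)² = 1/16)
1/(3961 + b(X, D(B(-3), -5))) = 1/(3961 + 1/16) = 1/(63377/16) = 16/63377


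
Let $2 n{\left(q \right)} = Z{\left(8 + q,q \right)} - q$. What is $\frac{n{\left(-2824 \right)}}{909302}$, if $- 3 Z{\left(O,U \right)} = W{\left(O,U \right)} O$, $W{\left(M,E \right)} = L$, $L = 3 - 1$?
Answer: $\frac{3526}{1363953} \approx 0.0025851$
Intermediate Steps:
$L = 2$
$W{\left(M,E \right)} = 2$
$Z{\left(O,U \right)} = - \frac{2 O}{3}$
$n{\left(q \right)} = - \frac{8}{3} - \frac{5 q}{6}$ ($n{\left(q \right)} = \frac{- \frac{2 \left(8 + q\right)}{3} - q}{2} = \frac{\left(- \frac{16}{3} - \frac{2 q}{3}\right) - q}{2} = \frac{- \frac{16}{3} - \frac{5 q}{3}}{2} = - \frac{8}{3} - \frac{5 q}{6}$)
$\frac{n{\left(-2824 \right)}}{909302} = \frac{- \frac{8}{3} - - \frac{7060}{3}}{909302} = \left(- \frac{8}{3} + \frac{7060}{3}\right) \frac{1}{909302} = \frac{7052}{3} \cdot \frac{1}{909302} = \frac{3526}{1363953}$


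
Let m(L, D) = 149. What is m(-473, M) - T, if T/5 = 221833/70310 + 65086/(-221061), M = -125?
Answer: 418712979365/3108559782 ≈ 134.70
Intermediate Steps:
T = 44462428153/3108559782 (T = 5*(221833/70310 + 65086/(-221061)) = 5*(221833*(1/70310) + 65086*(-1/221061)) = 5*(221833/70310 - 65086/221061) = 5*(44462428153/15542798910) = 44462428153/3108559782 ≈ 14.303)
m(-473, M) - T = 149 - 1*44462428153/3108559782 = 149 - 44462428153/3108559782 = 418712979365/3108559782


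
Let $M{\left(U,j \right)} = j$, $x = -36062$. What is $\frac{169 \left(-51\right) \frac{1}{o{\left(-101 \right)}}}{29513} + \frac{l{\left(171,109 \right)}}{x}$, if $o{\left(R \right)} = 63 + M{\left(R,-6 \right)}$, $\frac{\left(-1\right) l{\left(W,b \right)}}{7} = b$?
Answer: $\frac{17065465}{1064297806} \approx 0.016034$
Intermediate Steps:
$l{\left(W,b \right)} = - 7 b$
$o{\left(R \right)} = 57$ ($o{\left(R \right)} = 63 - 6 = 57$)
$\frac{169 \left(-51\right) \frac{1}{o{\left(-101 \right)}}}{29513} + \frac{l{\left(171,109 \right)}}{x} = \frac{169 \left(-51\right) \frac{1}{57}}{29513} + \frac{\left(-7\right) 109}{-36062} = \left(-8619\right) \frac{1}{57} \cdot \frac{1}{29513} - - \frac{763}{36062} = \left(- \frac{2873}{19}\right) \frac{1}{29513} + \frac{763}{36062} = - \frac{2873}{560747} + \frac{763}{36062} = \frac{17065465}{1064297806}$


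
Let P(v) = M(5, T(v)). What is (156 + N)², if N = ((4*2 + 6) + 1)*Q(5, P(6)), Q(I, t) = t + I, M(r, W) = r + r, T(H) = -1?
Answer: 145161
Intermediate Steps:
M(r, W) = 2*r
P(v) = 10 (P(v) = 2*5 = 10)
Q(I, t) = I + t
N = 225 (N = ((4*2 + 6) + 1)*(5 + 10) = ((8 + 6) + 1)*15 = (14 + 1)*15 = 15*15 = 225)
(156 + N)² = (156 + 225)² = 381² = 145161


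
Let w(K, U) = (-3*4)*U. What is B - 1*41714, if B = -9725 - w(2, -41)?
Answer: -51931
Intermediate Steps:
w(K, U) = -12*U
B = -10217 (B = -9725 - (-12)*(-41) = -9725 - 1*492 = -9725 - 492 = -10217)
B - 1*41714 = -10217 - 1*41714 = -10217 - 41714 = -51931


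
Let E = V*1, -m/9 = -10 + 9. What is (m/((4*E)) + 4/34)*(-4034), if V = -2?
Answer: 276329/68 ≈ 4063.7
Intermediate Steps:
m = 9 (m = -9*(-10 + 9) = -9*(-1) = 9)
E = -2 (E = -2*1 = -2)
(m/((4*E)) + 4/34)*(-4034) = (9/((4*(-2))) + 4/34)*(-4034) = (9/(-8) + 4*(1/34))*(-4034) = (9*(-⅛) + 2/17)*(-4034) = (-9/8 + 2/17)*(-4034) = -137/136*(-4034) = 276329/68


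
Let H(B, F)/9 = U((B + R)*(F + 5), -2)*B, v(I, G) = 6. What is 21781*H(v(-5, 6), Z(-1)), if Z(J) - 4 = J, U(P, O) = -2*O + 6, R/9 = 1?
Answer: 11761740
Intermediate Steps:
R = 9 (R = 9*1 = 9)
U(P, O) = 6 - 2*O
Z(J) = 4 + J
H(B, F) = 90*B (H(B, F) = 9*((6 - 2*(-2))*B) = 9*((6 + 4)*B) = 9*(10*B) = 90*B)
21781*H(v(-5, 6), Z(-1)) = 21781*(90*6) = 21781*540 = 11761740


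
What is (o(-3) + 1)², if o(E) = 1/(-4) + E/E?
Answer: 49/16 ≈ 3.0625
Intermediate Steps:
o(E) = ¾ (o(E) = 1*(-¼) + 1 = -¼ + 1 = ¾)
(o(-3) + 1)² = (¾ + 1)² = (7/4)² = 49/16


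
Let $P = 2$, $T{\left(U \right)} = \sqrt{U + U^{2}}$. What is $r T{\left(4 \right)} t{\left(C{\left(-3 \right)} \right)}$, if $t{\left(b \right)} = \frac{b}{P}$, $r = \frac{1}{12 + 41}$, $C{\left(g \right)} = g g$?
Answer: $\frac{9 \sqrt{5}}{53} \approx 0.37971$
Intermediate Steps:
$C{\left(g \right)} = g^{2}$
$r = \frac{1}{53} \approx 0.018868$
$t{\left(b \right)} = \frac{b}{2}$
$r T{\left(4 \right)} t{\left(C{\left(-3 \right)} \right)} = \frac{\sqrt{4 \left(1 + 4\right)}}{53} \frac{\left(-3\right)^{2}}{2} = \frac{\sqrt{4 \cdot 5}}{53} \cdot \frac{1}{2} \cdot 9 = \frac{\sqrt{20}}{53} \cdot \frac{9}{2} = \frac{2 \sqrt{5}}{53} \cdot \frac{9}{2} = \frac{9 \sqrt{5}}{53}$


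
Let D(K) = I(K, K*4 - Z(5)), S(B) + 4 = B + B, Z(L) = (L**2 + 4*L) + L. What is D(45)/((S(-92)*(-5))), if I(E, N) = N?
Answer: 13/94 ≈ 0.13830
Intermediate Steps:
Z(L) = L**2 + 5*L
S(B) = -4 + 2*B (S(B) = -4 + (B + B) = -4 + 2*B)
D(K) = -50 + 4*K (D(K) = K*4 - 5*(5 + 5) = 4*K - 5*10 = 4*K - 1*50 = 4*K - 50 = -50 + 4*K)
D(45)/((S(-92)*(-5))) = (-50 + 4*45)/(((-4 + 2*(-92))*(-5))) = (-50 + 180)/(((-4 - 184)*(-5))) = 130/((-188*(-5))) = 130/940 = 130*(1/940) = 13/94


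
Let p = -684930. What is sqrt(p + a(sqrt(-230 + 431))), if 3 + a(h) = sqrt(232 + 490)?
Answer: sqrt(-684933 + 19*sqrt(2)) ≈ 827.59*I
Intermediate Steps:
a(h) = -3 + 19*sqrt(2) (a(h) = -3 + sqrt(232 + 490) = -3 + sqrt(722) = -3 + 19*sqrt(2))
sqrt(p + a(sqrt(-230 + 431))) = sqrt(-684930 + (-3 + 19*sqrt(2))) = sqrt(-684933 + 19*sqrt(2))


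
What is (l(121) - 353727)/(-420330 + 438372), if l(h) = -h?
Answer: -176924/9021 ≈ -19.612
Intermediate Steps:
(l(121) - 353727)/(-420330 + 438372) = (-1*121 - 353727)/(-420330 + 438372) = (-121 - 353727)/18042 = -353848*1/18042 = -176924/9021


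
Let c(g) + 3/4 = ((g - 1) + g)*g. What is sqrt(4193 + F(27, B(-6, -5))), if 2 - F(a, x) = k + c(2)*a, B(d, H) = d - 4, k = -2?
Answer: sqrt(16221)/2 ≈ 63.681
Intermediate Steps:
c(g) = -3/4 + g*(-1 + 2*g) (c(g) = -3/4 + ((g - 1) + g)*g = -3/4 + ((-1 + g) + g)*g = -3/4 + (-1 + 2*g)*g = -3/4 + g*(-1 + 2*g))
B(d, H) = -4 + d
F(a, x) = 4 - 21*a/4 (F(a, x) = 2 - (-2 + (-3/4 - 1*2 + 2*2**2)*a) = 2 - (-2 + (-3/4 - 2 + 2*4)*a) = 2 - (-2 + (-3/4 - 2 + 8)*a) = 2 - (-2 + 21*a/4) = 2 + (2 - 21*a/4) = 4 - 21*a/4)
sqrt(4193 + F(27, B(-6, -5))) = sqrt(4193 + (4 - 21/4*27)) = sqrt(4193 + (4 - 567/4)) = sqrt(4193 - 551/4) = sqrt(16221/4) = sqrt(16221)/2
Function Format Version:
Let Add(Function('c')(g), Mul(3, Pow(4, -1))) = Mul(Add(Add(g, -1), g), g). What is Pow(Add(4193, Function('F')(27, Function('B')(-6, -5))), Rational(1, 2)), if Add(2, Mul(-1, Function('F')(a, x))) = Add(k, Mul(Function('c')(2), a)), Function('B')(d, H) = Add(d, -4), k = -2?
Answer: Mul(Rational(1, 2), Pow(16221, Rational(1, 2))) ≈ 63.681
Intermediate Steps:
Function('c')(g) = Add(Rational(-3, 4), Mul(g, Add(-1, Mul(2, g)))) (Function('c')(g) = Add(Rational(-3, 4), Mul(Add(Add(g, -1), g), g)) = Add(Rational(-3, 4), Mul(Add(Add(-1, g), g), g)) = Add(Rational(-3, 4), Mul(Add(-1, Mul(2, g)), g)) = Add(Rational(-3, 4), Mul(g, Add(-1, Mul(2, g)))))
Function('B')(d, H) = Add(-4, d)
Function('F')(a, x) = Add(4, Mul(Rational(-21, 4), a)) (Function('F')(a, x) = Add(2, Mul(-1, Add(-2, Mul(Add(Rational(-3, 4), Mul(-1, 2), Mul(2, Pow(2, 2))), a)))) = Add(2, Mul(-1, Add(-2, Mul(Add(Rational(-3, 4), -2, Mul(2, 4)), a)))) = Add(2, Mul(-1, Add(-2, Mul(Add(Rational(-3, 4), -2, 8), a)))) = Add(2, Mul(-1, Add(-2, Mul(Rational(21, 4), a)))) = Add(2, Add(2, Mul(Rational(-21, 4), a))) = Add(4, Mul(Rational(-21, 4), a)))
Pow(Add(4193, Function('F')(27, Function('B')(-6, -5))), Rational(1, 2)) = Pow(Add(4193, Add(4, Mul(Rational(-21, 4), 27))), Rational(1, 2)) = Pow(Add(4193, Add(4, Rational(-567, 4))), Rational(1, 2)) = Pow(Add(4193, Rational(-551, 4)), Rational(1, 2)) = Pow(Rational(16221, 4), Rational(1, 2)) = Mul(Rational(1, 2), Pow(16221, Rational(1, 2)))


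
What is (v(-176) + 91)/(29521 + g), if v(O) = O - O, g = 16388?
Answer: 91/45909 ≈ 0.0019822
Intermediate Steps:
v(O) = 0
(v(-176) + 91)/(29521 + g) = (0 + 91)/(29521 + 16388) = 91/45909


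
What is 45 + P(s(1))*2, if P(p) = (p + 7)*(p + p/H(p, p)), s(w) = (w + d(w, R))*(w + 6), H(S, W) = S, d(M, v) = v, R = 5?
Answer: 4259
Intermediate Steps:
s(w) = (5 + w)*(6 + w) (s(w) = (w + 5)*(w + 6) = (5 + w)*(6 + w))
P(p) = (1 + p)*(7 + p) (P(p) = (p + 7)*(p + p/p) = (7 + p)*(p + 1) = (7 + p)*(1 + p) = (1 + p)*(7 + p))
45 + P(s(1))*2 = 45 + (7 + (30 + 1² + 11*1) + (30 + 1² + 11*1)*(7 + (30 + 1² + 11*1)))*2 = 45 + (7 + (30 + 1 + 11) + (30 + 1 + 11)*(7 + (30 + 1 + 11)))*2 = 45 + (7 + 42 + 42*(7 + 42))*2 = 45 + (7 + 42 + 42*49)*2 = 45 + (7 + 42 + 2058)*2 = 45 + 2107*2 = 45 + 4214 = 4259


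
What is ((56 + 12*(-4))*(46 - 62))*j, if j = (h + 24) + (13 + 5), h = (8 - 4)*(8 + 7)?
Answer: -13056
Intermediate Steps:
h = 60 (h = 4*15 = 60)
j = 102 (j = (60 + 24) + (13 + 5) = 84 + 18 = 102)
((56 + 12*(-4))*(46 - 62))*j = ((56 + 12*(-4))*(46 - 62))*102 = ((56 - 48)*(-16))*102 = (8*(-16))*102 = -128*102 = -13056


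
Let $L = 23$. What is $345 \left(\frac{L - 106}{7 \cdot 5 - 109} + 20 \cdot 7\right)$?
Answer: $\frac{3602835}{74} \approx 48687.0$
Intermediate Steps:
$345 \left(\frac{L - 106}{7 \cdot 5 - 109} + 20 \cdot 7\right) = 345 \left(\frac{23 - 106}{7 \cdot 5 - 109} + 20 \cdot 7\right) = 345 \left(- \frac{83}{35 - 109} + 140\right) = 345 \left(- \frac{83}{-74} + 140\right) = 345 \left(\left(-83\right) \left(- \frac{1}{74}\right) + 140\right) = 345 \left(\frac{83}{74} + 140\right) = 345 \cdot \frac{10443}{74} = \frac{3602835}{74}$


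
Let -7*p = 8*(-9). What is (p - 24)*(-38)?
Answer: 3648/7 ≈ 521.14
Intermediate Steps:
p = 72/7 (p = -8*(-9)/7 = -⅐*(-72) = 72/7 ≈ 10.286)
(p - 24)*(-38) = (72/7 - 24)*(-38) = -96/7*(-38) = 3648/7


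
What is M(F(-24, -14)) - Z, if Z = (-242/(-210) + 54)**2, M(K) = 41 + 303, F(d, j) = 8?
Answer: -29743081/11025 ≈ -2697.8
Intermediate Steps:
M(K) = 344
Z = 33535681/11025 (Z = (-242*(-1/210) + 54)**2 = (121/105 + 54)**2 = (5791/105)**2 = 33535681/11025 ≈ 3041.8)
M(F(-24, -14)) - Z = 344 - 1*33535681/11025 = 344 - 33535681/11025 = -29743081/11025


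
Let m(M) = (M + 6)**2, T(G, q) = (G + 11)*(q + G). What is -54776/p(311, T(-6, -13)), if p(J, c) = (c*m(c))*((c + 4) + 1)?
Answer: -27388/33862275 ≈ -0.00080881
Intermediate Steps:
T(G, q) = (11 + G)*(G + q)
m(M) = (6 + M)**2
p(J, c) = c*(6 + c)**2*(5 + c) (p(J, c) = (c*(6 + c)**2)*((c + 4) + 1) = (c*(6 + c)**2)*((4 + c) + 1) = (c*(6 + c)**2)*(5 + c) = c*(6 + c)**2*(5 + c))
-54776/p(311, T(-6, -13)) = -54776*1/((5 + ((-6)**2 + 11*(-6) + 11*(-13) - 6*(-13)))*(6 + ((-6)**2 + 11*(-6) + 11*(-13) - 6*(-13)))**2*((-6)**2 + 11*(-6) + 11*(-13) - 6*(-13))) = -54776*1/((5 + (36 - 66 - 143 + 78))*(6 + (36 - 66 - 143 + 78))**2*(36 - 66 - 143 + 78)) = -54776*(-1/(95*(5 - 95)*(6 - 95)**2)) = -54776/((-95*(-89)**2*(-90))) = -54776/((-95*7921*(-90))) = -54776/67724550 = -54776*1/67724550 = -27388/33862275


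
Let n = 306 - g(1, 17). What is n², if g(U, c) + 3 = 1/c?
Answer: 27583504/289 ≈ 95445.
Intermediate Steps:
g(U, c) = -3 + 1/c
n = 5252/17 (n = 306 - (-3 + 1/17) = 306 - 1*(-50/17) = 306 + 50/17 = 5252/17 ≈ 308.94)
n² = (5252/17)² = 27583504/289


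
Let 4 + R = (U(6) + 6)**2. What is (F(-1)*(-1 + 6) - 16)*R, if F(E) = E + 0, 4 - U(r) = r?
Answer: -252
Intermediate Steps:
U(r) = 4 - r
F(E) = E
R = 12 (R = -4 + ((4 - 1*6) + 6)**2 = -4 + ((4 - 6) + 6)**2 = -4 + (-2 + 6)**2 = -4 + 4**2 = -4 + 16 = 12)
(F(-1)*(-1 + 6) - 16)*R = (-(-1 + 6) - 16)*12 = (-1*5 - 16)*12 = (-5 - 16)*12 = -21*12 = -252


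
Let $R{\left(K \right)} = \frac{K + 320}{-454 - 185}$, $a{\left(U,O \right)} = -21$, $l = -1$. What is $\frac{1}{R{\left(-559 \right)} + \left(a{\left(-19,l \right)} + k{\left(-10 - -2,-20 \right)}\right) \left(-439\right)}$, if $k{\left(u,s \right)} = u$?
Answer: $\frac{639}{8135348} \approx 7.8546 \cdot 10^{-5}$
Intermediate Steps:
$R{\left(K \right)} = - \frac{320}{639} - \frac{K}{639}$ ($R{\left(K \right)} = \frac{320 + K}{-639} = \left(320 + K\right) \left(- \frac{1}{639}\right) = - \frac{320}{639} - \frac{K}{639}$)
$\frac{1}{R{\left(-559 \right)} + \left(a{\left(-19,l \right)} + k{\left(-10 - -2,-20 \right)}\right) \left(-439\right)} = \frac{1}{\left(- \frac{320}{639} - - \frac{559}{639}\right) + \left(-21 - 8\right) \left(-439\right)} = \frac{1}{\left(- \frac{320}{639} + \frac{559}{639}\right) + \left(-21 + \left(-10 + 2\right)\right) \left(-439\right)} = \frac{1}{\frac{239}{639} + \left(-21 - 8\right) \left(-439\right)} = \frac{1}{\frac{239}{639} - -12731} = \frac{1}{\frac{239}{639} + 12731} = \frac{1}{\frac{8135348}{639}} = \frac{639}{8135348}$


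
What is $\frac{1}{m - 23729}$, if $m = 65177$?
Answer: $\frac{1}{41448} \approx 2.4127 \cdot 10^{-5}$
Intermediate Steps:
$\frac{1}{m - 23729} = \frac{1}{65177 - 23729} = \frac{1}{41448}$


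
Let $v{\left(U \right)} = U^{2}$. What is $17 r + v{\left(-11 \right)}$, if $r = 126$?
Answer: $2263$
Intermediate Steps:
$17 r + v{\left(-11 \right)} = 17 \cdot 126 + \left(-11\right)^{2} = 2142 + 121 = 2263$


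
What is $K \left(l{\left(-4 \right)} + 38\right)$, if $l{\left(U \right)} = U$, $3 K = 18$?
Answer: $204$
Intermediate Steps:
$K = 6$ ($K = \frac{1}{3} \cdot 18 = 6$)
$K \left(l{\left(-4 \right)} + 38\right) = 6 \left(-4 + 38\right) = 6 \cdot 34 = 204$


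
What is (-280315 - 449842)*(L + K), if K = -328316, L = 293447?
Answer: 25459844433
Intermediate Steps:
(-280315 - 449842)*(L + K) = (-280315 - 449842)*(293447 - 328316) = -730157*(-34869) = 25459844433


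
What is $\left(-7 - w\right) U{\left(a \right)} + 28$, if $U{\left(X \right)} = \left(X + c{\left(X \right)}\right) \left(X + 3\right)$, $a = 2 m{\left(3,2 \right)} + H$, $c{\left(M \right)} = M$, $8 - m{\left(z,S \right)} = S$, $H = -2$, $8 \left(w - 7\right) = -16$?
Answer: $-3092$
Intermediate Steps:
$w = 5$ ($w = 7 + \frac{1}{8} \left(-16\right) = 7 - 2 = 5$)
$m{\left(z,S \right)} = 8 - S$
$a = 10$ ($a = 2 \left(8 - 2\right) - 2 = 2 \cdot 6 - 2 = 12 - 2 = 10$)
$U{\left(X \right)} = 2 X \left(3 + X\right)$ ($U{\left(X \right)} = \left(X + X\right) \left(X + 3\right) = 2 X \left(3 + X\right)$)
$\left(-7 - w\right) U{\left(a \right)} + 28 = \left(-7 - 5\right) 2 \cdot 10 \left(3 + 10\right) + 28 = \left(-7 - 5\right) 2 \cdot 10 \cdot 13 + 28 = \left(-12\right) 260 + 28 = -3120 + 28 = -3092$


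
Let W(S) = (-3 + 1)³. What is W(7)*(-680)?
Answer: 5440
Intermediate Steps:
W(S) = -8 (W(S) = (-2)³ = -8)
W(7)*(-680) = -8*(-680) = 5440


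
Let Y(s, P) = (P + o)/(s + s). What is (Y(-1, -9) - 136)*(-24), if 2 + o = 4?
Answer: 3180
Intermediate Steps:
o = 2 (o = -2 + 4 = 2)
Y(s, P) = (2 + P)/(2*s) (Y(s, P) = (P + 2)/(s + s) = (2 + P)/((2*s)) = (2 + P)*(1/(2*s)) = (2 + P)/(2*s))
(Y(-1, -9) - 136)*(-24) = ((½)*(2 - 9)/(-1) - 136)*(-24) = ((½)*(-1)*(-7) - 136)*(-24) = (7/2 - 136)*(-24) = -265/2*(-24) = 3180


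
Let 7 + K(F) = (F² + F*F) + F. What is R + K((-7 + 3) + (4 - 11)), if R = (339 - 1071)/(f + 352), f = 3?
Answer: 78788/355 ≈ 221.94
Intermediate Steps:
R = -732/355 (R = (339 - 1071)/(3 + 352) = -732/355 ≈ -2.0620)
K(F) = -7 + F + 2*F² (K(F) = -7 + ((F² + F*F) + F) = -7 + ((F² + F²) + F) = -7 + (2*F² + F) = -7 + (F + 2*F²) = -7 + F + 2*F²)
R + K((-7 + 3) + (4 - 11)) = -732/355 + (-7 + ((-7 + 3) + (4 - 11)) + 2*((-7 + 3) + (4 - 11))²) = -732/355 + (-7 + (-4 - 7) + 2*(-4 - 7)²) = -732/355 + (-7 - 11 + 2*(-11)²) = -732/355 + (-7 - 11 + 2*121) = -732/355 + (-7 - 11 + 242) = -732/355 + 224 = 78788/355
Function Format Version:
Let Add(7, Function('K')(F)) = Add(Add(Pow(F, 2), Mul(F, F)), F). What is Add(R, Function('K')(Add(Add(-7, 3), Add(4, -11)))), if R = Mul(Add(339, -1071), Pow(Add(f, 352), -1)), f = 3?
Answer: Rational(78788, 355) ≈ 221.94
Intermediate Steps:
R = Rational(-732, 355) (R = Mul(Add(339, -1071), Pow(Add(3, 352), -1)) = Mul(-732, Pow(355, -1)) = Mul(-732, Rational(1, 355)) = Rational(-732, 355) ≈ -2.0620)
Function('K')(F) = Add(-7, F, Mul(2, Pow(F, 2))) (Function('K')(F) = Add(-7, Add(Add(Pow(F, 2), Mul(F, F)), F)) = Add(-7, Add(Add(Pow(F, 2), Pow(F, 2)), F)) = Add(-7, Add(Mul(2, Pow(F, 2)), F)) = Add(-7, Add(F, Mul(2, Pow(F, 2)))) = Add(-7, F, Mul(2, Pow(F, 2))))
Add(R, Function('K')(Add(Add(-7, 3), Add(4, -11)))) = Add(Rational(-732, 355), Add(-7, Add(Add(-7, 3), Add(4, -11)), Mul(2, Pow(Add(Add(-7, 3), Add(4, -11)), 2)))) = Add(Rational(-732, 355), Add(-7, Add(-4, -7), Mul(2, Pow(Add(-4, -7), 2)))) = Add(Rational(-732, 355), Add(-7, -11, Mul(2, Pow(-11, 2)))) = Add(Rational(-732, 355), Add(-7, -11, Mul(2, 121))) = Add(Rational(-732, 355), Add(-7, -11, 242)) = Add(Rational(-732, 355), 224) = Rational(78788, 355)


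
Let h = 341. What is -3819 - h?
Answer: -4160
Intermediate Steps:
-3819 - h = -3819 - 1*341 = -3819 - 341 = -4160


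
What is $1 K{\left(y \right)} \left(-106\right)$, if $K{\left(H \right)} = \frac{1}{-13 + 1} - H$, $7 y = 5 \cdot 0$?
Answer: $\frac{53}{6} \approx 8.8333$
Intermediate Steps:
$y = 0$ ($y = \frac{5 \cdot 0}{7} = \frac{1}{7} \cdot 0 = 0$)
$K{\left(H \right)} = - \frac{1}{12} - H$ ($K{\left(H \right)} = \frac{1}{-12} - H = - \frac{1}{12} - H$)
$1 K{\left(y \right)} \left(-106\right) = 1 \left(- \frac{1}{12} - 0\right) \left(-106\right) = 1 \left(- \frac{1}{12} + 0\right) \left(-106\right) = 1 \left(- \frac{1}{12}\right) \left(-106\right) = \left(- \frac{1}{12}\right) \left(-106\right) = \frac{53}{6}$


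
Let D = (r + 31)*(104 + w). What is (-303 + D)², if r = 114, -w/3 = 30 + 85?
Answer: 1242421504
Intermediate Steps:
w = -345 (w = -3*(30 + 85) = -3*115 = -345)
D = -34945 (D = (114 + 31)*(104 - 345) = 145*(-241) = -34945)
(-303 + D)² = (-303 - 34945)² = (-35248)² = 1242421504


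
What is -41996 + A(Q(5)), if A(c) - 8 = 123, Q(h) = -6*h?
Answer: -41865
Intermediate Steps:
A(c) = 131 (A(c) = 8 + 123 = 131)
-41996 + A(Q(5)) = -41996 + 131 = -41865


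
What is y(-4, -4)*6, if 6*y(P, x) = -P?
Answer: 4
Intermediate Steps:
y(P, x) = -P/6 (y(P, x) = (-P)/6 = -P/6)
y(-4, -4)*6 = -⅙*(-4)*6 = (⅔)*6 = 4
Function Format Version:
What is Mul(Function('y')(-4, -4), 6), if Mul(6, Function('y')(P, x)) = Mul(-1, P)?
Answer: 4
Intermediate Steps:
Function('y')(P, x) = Mul(Rational(-1, 6), P) (Function('y')(P, x) = Mul(Rational(1, 6), Mul(-1, P)) = Mul(Rational(-1, 6), P))
Mul(Function('y')(-4, -4), 6) = Mul(Mul(Rational(-1, 6), -4), 6) = Mul(Rational(2, 3), 6) = 4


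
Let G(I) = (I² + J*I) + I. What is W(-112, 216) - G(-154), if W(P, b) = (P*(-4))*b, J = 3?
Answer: 73668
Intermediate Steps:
W(P, b) = -4*P*b (W(P, b) = (-4*P)*b = -4*P*b)
G(I) = I² + 4*I (G(I) = (I² + 3*I) + I = I² + 4*I)
W(-112, 216) - G(-154) = -4*(-112)*216 - (-154)*(4 - 154) = 96768 - (-154)*(-150) = 96768 - 1*23100 = 96768 - 23100 = 73668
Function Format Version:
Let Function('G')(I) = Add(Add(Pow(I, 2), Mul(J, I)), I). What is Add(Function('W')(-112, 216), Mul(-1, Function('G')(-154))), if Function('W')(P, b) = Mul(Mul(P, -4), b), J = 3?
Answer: 73668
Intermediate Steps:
Function('W')(P, b) = Mul(-4, P, b) (Function('W')(P, b) = Mul(Mul(-4, P), b) = Mul(-4, P, b))
Function('G')(I) = Add(Pow(I, 2), Mul(4, I)) (Function('G')(I) = Add(Add(Pow(I, 2), Mul(3, I)), I) = Add(Pow(I, 2), Mul(4, I)))
Add(Function('W')(-112, 216), Mul(-1, Function('G')(-154))) = Add(Mul(-4, -112, 216), Mul(-1, Mul(-154, Add(4, -154)))) = Add(96768, Mul(-1, Mul(-154, -150))) = Add(96768, Mul(-1, 23100)) = Add(96768, -23100) = 73668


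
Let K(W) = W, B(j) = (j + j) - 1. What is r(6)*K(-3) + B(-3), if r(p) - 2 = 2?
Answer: -19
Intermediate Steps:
B(j) = -1 + 2*j (B(j) = 2*j - 1 = -1 + 2*j)
r(p) = 4 (r(p) = 2 + 2 = 4)
r(6)*K(-3) + B(-3) = 4*(-3) + (-1 + 2*(-3)) = -12 + (-1 - 6) = -12 - 7 = -19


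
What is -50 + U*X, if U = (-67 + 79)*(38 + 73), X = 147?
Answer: 195754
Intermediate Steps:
U = 1332 (U = 12*111 = 1332)
-50 + U*X = -50 + 1332*147 = -50 + 195804 = 195754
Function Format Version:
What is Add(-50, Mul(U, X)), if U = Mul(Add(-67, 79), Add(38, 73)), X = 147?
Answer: 195754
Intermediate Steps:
U = 1332 (U = Mul(12, 111) = 1332)
Add(-50, Mul(U, X)) = Add(-50, Mul(1332, 147)) = Add(-50, 195804) = 195754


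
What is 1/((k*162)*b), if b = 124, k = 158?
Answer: 1/3173904 ≈ 3.1507e-7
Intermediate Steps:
1/((k*162)*b) = 1/((158*162)*124) = 1/(25596*124) = 1/3173904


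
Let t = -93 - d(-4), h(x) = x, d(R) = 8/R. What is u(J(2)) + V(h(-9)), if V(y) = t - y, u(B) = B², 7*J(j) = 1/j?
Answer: -16071/196 ≈ -81.995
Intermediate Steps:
J(j) = 1/(7*j)
t = -91 (t = -93 - 8/(-4) = -93 - 8*(-1)/4 = -93 - 1*(-2) = -93 + 2 = -91)
V(y) = -91 - y
u(J(2)) + V(h(-9)) = ((⅐)/2)² + (-91 - 1*(-9)) = ((⅐)*(½))² + (-91 + 9) = (1/14)² - 82 = 1/196 - 82 = -16071/196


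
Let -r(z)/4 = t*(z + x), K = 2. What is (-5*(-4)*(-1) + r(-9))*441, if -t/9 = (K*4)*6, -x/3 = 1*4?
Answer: -16011828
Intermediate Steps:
x = -12 (x = -3*4 = -12)
t = -432 (t = -9*2*4*6 = -72*6 = -9*48 = -432)
r(z) = -20736 + 1728*z (r(z) = -(-1728)*(z - 12) = -(-1728)*(-12 + z) = -4*(5184 - 432*z) = -20736 + 1728*z)
(-5*(-4)*(-1) + r(-9))*441 = (-5*(-4)*(-1) + (-20736 + 1728*(-9)))*441 = (20*(-1) + (-20736 - 15552))*441 = (-20 - 36288)*441 = -36308*441 = -16011828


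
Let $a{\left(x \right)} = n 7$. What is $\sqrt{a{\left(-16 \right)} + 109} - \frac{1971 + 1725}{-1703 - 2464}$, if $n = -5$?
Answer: $\frac{1232}{1389} + \sqrt{74} \approx 9.4893$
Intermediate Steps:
$a{\left(x \right)} = -35$ ($a{\left(x \right)} = \left(-5\right) 7 = -35$)
$\sqrt{a{\left(-16 \right)} + 109} - \frac{1971 + 1725}{-1703 - 2464} = \sqrt{-35 + 109} - \frac{1971 + 1725}{-1703 - 2464} = \sqrt{74} - \frac{3696}{-4167} = \sqrt{74} - 3696 \left(- \frac{1}{4167}\right) = \sqrt{74} - - \frac{1232}{1389} = \sqrt{74} + \frac{1232}{1389} = \frac{1232}{1389} + \sqrt{74}$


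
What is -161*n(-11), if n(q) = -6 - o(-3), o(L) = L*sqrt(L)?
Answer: 966 - 483*I*sqrt(3) ≈ 966.0 - 836.58*I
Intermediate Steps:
o(L) = L**(3/2)
n(q) = -6 + 3*I*sqrt(3) (n(q) = -6 - (-3)**(3/2) = -6 - (-3)*I*sqrt(3) = -6 + 3*I*sqrt(3))
-161*n(-11) = -161*(-6 + 3*I*sqrt(3)) = 966 - 483*I*sqrt(3)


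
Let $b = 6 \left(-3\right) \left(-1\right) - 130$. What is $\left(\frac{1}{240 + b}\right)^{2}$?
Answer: $\frac{1}{16384} \approx 6.1035 \cdot 10^{-5}$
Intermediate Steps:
$b = -112$ ($b = \left(-18\right) \left(-1\right) - 130 = 18 - 130 = -112$)
$\left(\frac{1}{240 + b}\right)^{2} = \left(\frac{1}{240 - 112}\right)^{2} = \left(\frac{1}{128}\right)^{2} = \frac{1}{16384}$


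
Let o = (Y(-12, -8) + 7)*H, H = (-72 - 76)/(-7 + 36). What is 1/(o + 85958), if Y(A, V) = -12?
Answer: 29/2493522 ≈ 1.1630e-5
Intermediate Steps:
H = -148/29 ≈ -5.1034
o = 740/29 (o = (-12 + 7)*(-148/29) = -5*(-148/29) = 740/29 ≈ 25.517)
1/(o + 85958) = 1/(740/29 + 85958) = 1/(2493522/29) = 29/2493522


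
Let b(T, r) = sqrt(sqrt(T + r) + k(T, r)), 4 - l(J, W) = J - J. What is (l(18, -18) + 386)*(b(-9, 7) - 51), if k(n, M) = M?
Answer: -19890 + 390*sqrt(7 + I*sqrt(2)) ≈ -18853.0 + 103.71*I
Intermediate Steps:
l(J, W) = 4 (l(J, W) = 4 - (J - J) = 4 - 1*0 = 4 + 0 = 4)
b(T, r) = sqrt(r + sqrt(T + r)) (b(T, r) = sqrt(sqrt(T + r) + r) = sqrt(r + sqrt(T + r)))
(l(18, -18) + 386)*(b(-9, 7) - 51) = (4 + 386)*(sqrt(7 + sqrt(-9 + 7)) - 51) = 390*(sqrt(7 + sqrt(-2)) - 51) = 390*(sqrt(7 + I*sqrt(2)) - 51) = 390*(-51 + sqrt(7 + I*sqrt(2))) = -19890 + 390*sqrt(7 + I*sqrt(2))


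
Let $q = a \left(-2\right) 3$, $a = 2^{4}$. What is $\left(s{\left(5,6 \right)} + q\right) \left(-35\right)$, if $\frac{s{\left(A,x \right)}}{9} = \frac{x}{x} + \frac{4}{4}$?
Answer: $2730$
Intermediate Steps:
$a = 16$
$q = -96$ ($q = 16 \left(-2\right) 3 = \left(-32\right) 3 = -96$)
$s{\left(A,x \right)} = 18$ ($s{\left(A,x \right)} = 9 \left(\frac{x}{x} + \frac{4}{4}\right) = 9 \left(1 + 4 \cdot \frac{1}{4}\right) = 9 \left(1 + 1\right) = 9 \cdot 2 = 18$)
$\left(s{\left(5,6 \right)} + q\right) \left(-35\right) = \left(18 - 96\right) \left(-35\right) = \left(-78\right) \left(-35\right) = 2730$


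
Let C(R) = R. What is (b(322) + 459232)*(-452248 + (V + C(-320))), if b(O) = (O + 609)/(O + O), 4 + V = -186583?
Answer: -27003964471935/92 ≈ -2.9352e+11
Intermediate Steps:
V = -186587 (V = -4 - 186583 = -186587)
b(O) = (609 + O)/(2*O) (b(O) = (609 + O)/((2*O)) = (609 + O)*(1/(2*O)) = (609 + O)/(2*O))
(b(322) + 459232)*(-452248 + (V + C(-320))) = ((½)*(609 + 322)/322 + 459232)*(-452248 + (-186587 - 320)) = ((½)*(1/322)*931 + 459232)*(-452248 - 186907) = (133/92 + 459232)*(-639155) = (42249477/92)*(-639155) = -27003964471935/92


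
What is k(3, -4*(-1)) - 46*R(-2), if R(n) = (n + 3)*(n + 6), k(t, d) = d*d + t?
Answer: -165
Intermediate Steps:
k(t, d) = t + d² (k(t, d) = d² + t = t + d²)
R(n) = (3 + n)*(6 + n)
k(3, -4*(-1)) - 46*R(-2) = (3 + (-4*(-1))²) - 46*(18 + (-2)² + 9*(-2)) = (3 + 4²) - 46*(18 + 4 - 18) = (3 + 16) - 46*4 = 19 - 184 = -165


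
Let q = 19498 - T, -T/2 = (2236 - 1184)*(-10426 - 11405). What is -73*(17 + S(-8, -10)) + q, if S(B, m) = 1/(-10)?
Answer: -459141597/10 ≈ -4.5914e+7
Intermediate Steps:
T = 45932424 (T = -2*(2236 - 1184)*(-10426 - 11405) = -2104*(-21831) = -2*(-22966212) = 45932424)
S(B, m) = -⅒
q = -45912926 (q = 19498 - 1*45932424 = 19498 - 45932424 = -45912926)
-73*(17 + S(-8, -10)) + q = -73*(17 - ⅒) - 45912926 = -73*169/10 - 45912926 = -12337/10 - 45912926 = -459141597/10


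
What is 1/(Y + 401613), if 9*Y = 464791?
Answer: 9/4079308 ≈ 2.2063e-6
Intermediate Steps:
Y = 464791/9 (Y = (1/9)*464791 = 464791/9 ≈ 51643.)
1/(Y + 401613) = 1/(464791/9 + 401613) = 1/(4079308/9) = 9/4079308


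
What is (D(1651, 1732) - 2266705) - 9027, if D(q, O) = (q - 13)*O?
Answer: 561284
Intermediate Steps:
D(q, O) = O*(-13 + q) (D(q, O) = (-13 + q)*O = O*(-13 + q))
(D(1651, 1732) - 2266705) - 9027 = (1732*(-13 + 1651) - 2266705) - 9027 = (1732*1638 - 2266705) - 9027 = (2837016 - 2266705) - 9027 = 570311 - 9027 = 561284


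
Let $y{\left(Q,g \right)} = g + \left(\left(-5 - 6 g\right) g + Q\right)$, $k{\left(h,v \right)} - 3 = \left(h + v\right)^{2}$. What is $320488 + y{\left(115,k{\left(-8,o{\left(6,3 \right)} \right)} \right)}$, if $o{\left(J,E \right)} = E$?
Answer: $315787$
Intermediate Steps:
$k{\left(h,v \right)} = 3 + \left(h + v\right)^{2}$
$y{\left(Q,g \right)} = Q + g + g \left(-5 - 6 g\right)$ ($y{\left(Q,g \right)} = g + \left(g \left(-5 - 6 g\right) + Q\right) = g + \left(Q + g \left(-5 - 6 g\right)\right) = Q + g + g \left(-5 - 6 g\right)$)
$320488 + y{\left(115,k{\left(-8,o{\left(6,3 \right)} \right)} \right)} = 320488 - \left(-115 + 4 \left(3 + \left(-8 + 3\right)^{2}\right) + 6 \left(3 + \left(-8 + 3\right)^{2}\right)^{2}\right) = 320488 - \left(-115 + 4 \left(3 + \left(-5\right)^{2}\right) + 6 \left(3 + \left(-5\right)^{2}\right)^{2}\right) = 320488 - \left(-115 + 4 \left(3 + 25\right) + 6 \left(3 + 25\right)^{2}\right) = 320488 - \left(-3 + 4704\right) = 320488 - 4701 = 315787$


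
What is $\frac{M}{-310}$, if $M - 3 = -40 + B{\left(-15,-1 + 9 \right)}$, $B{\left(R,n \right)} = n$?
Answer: $\frac{29}{310} \approx 0.093548$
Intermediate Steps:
$M = -29$ ($M = 3 + \left(-40 + \left(-1 + 9\right)\right) = 3 + \left(-40 + 8\right) = 3 - 32 = -29$)
$\frac{M}{-310} = - \frac{29}{-310} = \left(-29\right) \left(- \frac{1}{310}\right) = \frac{29}{310}$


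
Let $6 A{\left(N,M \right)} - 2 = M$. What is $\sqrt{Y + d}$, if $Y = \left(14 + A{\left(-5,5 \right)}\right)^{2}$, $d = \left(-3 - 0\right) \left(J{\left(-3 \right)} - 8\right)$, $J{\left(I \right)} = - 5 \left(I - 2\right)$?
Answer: $\frac{\sqrt{6445}}{6} \approx 13.38$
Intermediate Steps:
$A{\left(N,M \right)} = \frac{1}{3} + \frac{M}{6}$
$J{\left(I \right)} = 10 - 5 I$ ($J{\left(I \right)} = - 5 \left(-2 + I\right) = 10 - 5 I$)
$d = -51$ ($d = \left(-3 - 0\right) \left(\left(10 - -15\right) - 8\right) = \left(-3 + 0\right) \left(\left(10 + 15\right) - 8\right) = - 3 \left(25 - 8\right) = \left(-3\right) 17 = -51$)
$Y = \frac{8281}{36}$ ($Y = \left(14 + \left(\frac{1}{3} + \frac{1}{6} \cdot 5\right)\right)^{2} = \left(14 + \left(\frac{1}{3} + \frac{5}{6}\right)\right)^{2} = \left(14 + \frac{7}{6}\right)^{2} = \left(\frac{91}{6}\right)^{2} = \frac{8281}{36} \approx 230.03$)
$\sqrt{Y + d} = \sqrt{\frac{8281}{36} - 51} = \sqrt{\frac{6445}{36}} = \frac{\sqrt{6445}}{6}$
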